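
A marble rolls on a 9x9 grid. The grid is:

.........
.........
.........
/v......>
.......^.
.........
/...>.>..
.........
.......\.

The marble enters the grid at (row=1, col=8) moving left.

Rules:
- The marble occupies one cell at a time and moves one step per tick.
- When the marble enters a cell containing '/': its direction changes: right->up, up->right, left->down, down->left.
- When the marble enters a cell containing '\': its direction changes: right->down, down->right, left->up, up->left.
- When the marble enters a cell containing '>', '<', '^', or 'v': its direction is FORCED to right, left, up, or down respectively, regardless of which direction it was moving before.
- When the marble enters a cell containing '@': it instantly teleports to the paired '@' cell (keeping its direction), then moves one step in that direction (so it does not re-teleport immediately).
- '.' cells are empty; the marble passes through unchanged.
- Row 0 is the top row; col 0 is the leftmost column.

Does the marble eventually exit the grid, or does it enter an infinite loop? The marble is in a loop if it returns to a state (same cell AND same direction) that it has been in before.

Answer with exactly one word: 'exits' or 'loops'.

Step 1: enter (1,8), '.' pass, move left to (1,7)
Step 2: enter (1,7), '.' pass, move left to (1,6)
Step 3: enter (1,6), '.' pass, move left to (1,5)
Step 4: enter (1,5), '.' pass, move left to (1,4)
Step 5: enter (1,4), '.' pass, move left to (1,3)
Step 6: enter (1,3), '.' pass, move left to (1,2)
Step 7: enter (1,2), '.' pass, move left to (1,1)
Step 8: enter (1,1), '.' pass, move left to (1,0)
Step 9: enter (1,0), '.' pass, move left to (1,-1)
Step 10: at (1,-1) — EXIT via left edge, pos 1

Answer: exits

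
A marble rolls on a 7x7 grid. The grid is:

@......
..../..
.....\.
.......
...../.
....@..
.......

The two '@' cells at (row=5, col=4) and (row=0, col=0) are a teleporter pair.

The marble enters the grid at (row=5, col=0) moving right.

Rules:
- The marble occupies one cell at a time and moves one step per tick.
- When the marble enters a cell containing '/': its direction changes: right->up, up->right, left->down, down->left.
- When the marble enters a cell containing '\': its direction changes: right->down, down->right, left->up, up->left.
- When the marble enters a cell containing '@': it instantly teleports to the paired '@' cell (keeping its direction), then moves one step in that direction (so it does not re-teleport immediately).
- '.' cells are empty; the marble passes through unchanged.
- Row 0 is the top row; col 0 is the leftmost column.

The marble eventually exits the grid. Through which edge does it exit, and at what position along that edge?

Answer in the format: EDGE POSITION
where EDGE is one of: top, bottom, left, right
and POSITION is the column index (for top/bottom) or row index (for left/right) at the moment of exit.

Answer: right 0

Derivation:
Step 1: enter (5,0), '.' pass, move right to (5,1)
Step 2: enter (5,1), '.' pass, move right to (5,2)
Step 3: enter (5,2), '.' pass, move right to (5,3)
Step 4: enter (5,3), '.' pass, move right to (5,4)
Step 5: enter (5,4), '@' teleport (5,4)->(0,0), also enter (0,0), move right to (0,1)
Step 6: enter (0,1), '.' pass, move right to (0,2)
Step 7: enter (0,2), '.' pass, move right to (0,3)
Step 8: enter (0,3), '.' pass, move right to (0,4)
Step 9: enter (0,4), '.' pass, move right to (0,5)
Step 10: enter (0,5), '.' pass, move right to (0,6)
Step 11: enter (0,6), '.' pass, move right to (0,7)
Step 12: at (0,7) — EXIT via right edge, pos 0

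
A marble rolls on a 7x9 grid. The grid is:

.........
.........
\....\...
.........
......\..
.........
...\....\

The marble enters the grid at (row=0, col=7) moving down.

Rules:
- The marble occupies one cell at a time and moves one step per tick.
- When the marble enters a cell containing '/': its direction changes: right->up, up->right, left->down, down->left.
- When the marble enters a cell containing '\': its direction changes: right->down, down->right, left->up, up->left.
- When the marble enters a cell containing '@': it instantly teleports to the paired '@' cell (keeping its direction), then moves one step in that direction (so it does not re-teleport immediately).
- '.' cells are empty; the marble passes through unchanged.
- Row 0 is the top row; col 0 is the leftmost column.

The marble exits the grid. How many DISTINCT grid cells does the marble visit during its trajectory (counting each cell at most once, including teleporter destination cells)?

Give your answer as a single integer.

Step 1: enter (0,7), '.' pass, move down to (1,7)
Step 2: enter (1,7), '.' pass, move down to (2,7)
Step 3: enter (2,7), '.' pass, move down to (3,7)
Step 4: enter (3,7), '.' pass, move down to (4,7)
Step 5: enter (4,7), '.' pass, move down to (5,7)
Step 6: enter (5,7), '.' pass, move down to (6,7)
Step 7: enter (6,7), '.' pass, move down to (7,7)
Step 8: at (7,7) — EXIT via bottom edge, pos 7
Distinct cells visited: 7 (path length 7)

Answer: 7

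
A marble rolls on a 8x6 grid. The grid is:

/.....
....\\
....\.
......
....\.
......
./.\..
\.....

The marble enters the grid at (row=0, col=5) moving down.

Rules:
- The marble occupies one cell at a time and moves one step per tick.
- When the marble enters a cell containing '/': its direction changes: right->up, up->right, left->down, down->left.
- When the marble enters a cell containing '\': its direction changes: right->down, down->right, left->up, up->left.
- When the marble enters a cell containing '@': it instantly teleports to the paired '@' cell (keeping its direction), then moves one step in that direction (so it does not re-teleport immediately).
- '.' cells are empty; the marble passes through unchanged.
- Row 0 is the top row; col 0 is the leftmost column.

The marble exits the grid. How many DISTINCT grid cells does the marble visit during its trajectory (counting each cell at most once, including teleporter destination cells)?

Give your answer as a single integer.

Step 1: enter (0,5), '.' pass, move down to (1,5)
Step 2: enter (1,5), '\' deflects down->right, move right to (1,6)
Step 3: at (1,6) — EXIT via right edge, pos 1
Distinct cells visited: 2 (path length 2)

Answer: 2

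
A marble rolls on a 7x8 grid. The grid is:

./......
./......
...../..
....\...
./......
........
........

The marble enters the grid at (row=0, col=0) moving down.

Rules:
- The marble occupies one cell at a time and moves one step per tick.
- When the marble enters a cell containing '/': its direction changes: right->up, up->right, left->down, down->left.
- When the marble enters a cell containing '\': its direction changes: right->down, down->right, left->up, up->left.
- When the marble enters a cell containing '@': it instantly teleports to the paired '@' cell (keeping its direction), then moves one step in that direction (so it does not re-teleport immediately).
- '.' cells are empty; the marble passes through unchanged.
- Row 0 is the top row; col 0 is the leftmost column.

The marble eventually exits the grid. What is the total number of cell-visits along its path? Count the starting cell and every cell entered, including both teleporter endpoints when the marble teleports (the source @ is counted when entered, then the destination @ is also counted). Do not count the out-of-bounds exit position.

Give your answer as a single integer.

Answer: 7

Derivation:
Step 1: enter (0,0), '.' pass, move down to (1,0)
Step 2: enter (1,0), '.' pass, move down to (2,0)
Step 3: enter (2,0), '.' pass, move down to (3,0)
Step 4: enter (3,0), '.' pass, move down to (4,0)
Step 5: enter (4,0), '.' pass, move down to (5,0)
Step 6: enter (5,0), '.' pass, move down to (6,0)
Step 7: enter (6,0), '.' pass, move down to (7,0)
Step 8: at (7,0) — EXIT via bottom edge, pos 0
Path length (cell visits): 7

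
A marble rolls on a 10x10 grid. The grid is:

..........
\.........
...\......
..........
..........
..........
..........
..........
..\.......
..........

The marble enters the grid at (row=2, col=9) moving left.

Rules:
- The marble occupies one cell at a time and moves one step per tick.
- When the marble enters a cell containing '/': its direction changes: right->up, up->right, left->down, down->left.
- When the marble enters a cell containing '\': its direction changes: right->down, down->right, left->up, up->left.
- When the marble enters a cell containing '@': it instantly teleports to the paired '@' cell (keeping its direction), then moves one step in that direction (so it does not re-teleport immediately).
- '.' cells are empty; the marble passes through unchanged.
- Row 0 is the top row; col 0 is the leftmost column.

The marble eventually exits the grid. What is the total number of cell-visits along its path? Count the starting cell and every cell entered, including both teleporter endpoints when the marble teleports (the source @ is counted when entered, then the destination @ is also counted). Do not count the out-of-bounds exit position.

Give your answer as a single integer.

Answer: 9

Derivation:
Step 1: enter (2,9), '.' pass, move left to (2,8)
Step 2: enter (2,8), '.' pass, move left to (2,7)
Step 3: enter (2,7), '.' pass, move left to (2,6)
Step 4: enter (2,6), '.' pass, move left to (2,5)
Step 5: enter (2,5), '.' pass, move left to (2,4)
Step 6: enter (2,4), '.' pass, move left to (2,3)
Step 7: enter (2,3), '\' deflects left->up, move up to (1,3)
Step 8: enter (1,3), '.' pass, move up to (0,3)
Step 9: enter (0,3), '.' pass, move up to (-1,3)
Step 10: at (-1,3) — EXIT via top edge, pos 3
Path length (cell visits): 9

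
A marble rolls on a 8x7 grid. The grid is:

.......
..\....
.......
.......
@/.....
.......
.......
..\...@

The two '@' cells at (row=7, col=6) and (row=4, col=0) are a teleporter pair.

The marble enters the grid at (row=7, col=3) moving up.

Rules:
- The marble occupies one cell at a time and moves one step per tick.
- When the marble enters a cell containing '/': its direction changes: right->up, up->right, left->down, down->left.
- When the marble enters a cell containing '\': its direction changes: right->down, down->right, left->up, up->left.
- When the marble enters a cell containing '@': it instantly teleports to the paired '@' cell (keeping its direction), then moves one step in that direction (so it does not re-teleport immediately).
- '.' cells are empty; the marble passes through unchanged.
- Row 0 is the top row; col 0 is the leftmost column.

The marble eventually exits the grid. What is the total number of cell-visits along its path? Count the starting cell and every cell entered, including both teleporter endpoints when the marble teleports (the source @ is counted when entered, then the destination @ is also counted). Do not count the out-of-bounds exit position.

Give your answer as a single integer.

Step 1: enter (7,3), '.' pass, move up to (6,3)
Step 2: enter (6,3), '.' pass, move up to (5,3)
Step 3: enter (5,3), '.' pass, move up to (4,3)
Step 4: enter (4,3), '.' pass, move up to (3,3)
Step 5: enter (3,3), '.' pass, move up to (2,3)
Step 6: enter (2,3), '.' pass, move up to (1,3)
Step 7: enter (1,3), '.' pass, move up to (0,3)
Step 8: enter (0,3), '.' pass, move up to (-1,3)
Step 9: at (-1,3) — EXIT via top edge, pos 3
Path length (cell visits): 8

Answer: 8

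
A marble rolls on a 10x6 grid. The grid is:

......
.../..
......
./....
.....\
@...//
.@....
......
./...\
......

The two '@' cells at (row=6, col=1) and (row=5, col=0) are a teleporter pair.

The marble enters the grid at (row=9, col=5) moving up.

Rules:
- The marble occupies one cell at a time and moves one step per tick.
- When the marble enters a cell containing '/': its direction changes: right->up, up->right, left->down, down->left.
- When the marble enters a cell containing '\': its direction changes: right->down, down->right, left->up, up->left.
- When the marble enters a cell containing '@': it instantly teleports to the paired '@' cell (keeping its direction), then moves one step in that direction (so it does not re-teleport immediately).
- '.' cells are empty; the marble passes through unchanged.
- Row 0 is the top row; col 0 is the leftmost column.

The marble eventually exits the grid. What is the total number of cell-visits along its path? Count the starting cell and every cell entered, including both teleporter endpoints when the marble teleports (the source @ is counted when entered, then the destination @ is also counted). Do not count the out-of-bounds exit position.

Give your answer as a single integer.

Step 1: enter (9,5), '.' pass, move up to (8,5)
Step 2: enter (8,5), '\' deflects up->left, move left to (8,4)
Step 3: enter (8,4), '.' pass, move left to (8,3)
Step 4: enter (8,3), '.' pass, move left to (8,2)
Step 5: enter (8,2), '.' pass, move left to (8,1)
Step 6: enter (8,1), '/' deflects left->down, move down to (9,1)
Step 7: enter (9,1), '.' pass, move down to (10,1)
Step 8: at (10,1) — EXIT via bottom edge, pos 1
Path length (cell visits): 7

Answer: 7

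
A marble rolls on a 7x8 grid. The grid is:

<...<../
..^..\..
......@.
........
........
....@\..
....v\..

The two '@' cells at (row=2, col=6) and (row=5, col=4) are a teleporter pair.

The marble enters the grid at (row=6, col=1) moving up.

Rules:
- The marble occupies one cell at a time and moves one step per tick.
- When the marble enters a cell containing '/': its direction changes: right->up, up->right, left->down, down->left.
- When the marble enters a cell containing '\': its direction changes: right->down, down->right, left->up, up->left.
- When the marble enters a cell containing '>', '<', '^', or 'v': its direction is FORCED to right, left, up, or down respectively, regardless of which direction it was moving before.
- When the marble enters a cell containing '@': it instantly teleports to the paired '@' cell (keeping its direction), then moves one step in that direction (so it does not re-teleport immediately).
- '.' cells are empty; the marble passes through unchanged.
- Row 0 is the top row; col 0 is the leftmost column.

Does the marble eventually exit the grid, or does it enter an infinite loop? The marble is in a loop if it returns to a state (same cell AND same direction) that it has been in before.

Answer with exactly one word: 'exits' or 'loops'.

Answer: exits

Derivation:
Step 1: enter (6,1), '.' pass, move up to (5,1)
Step 2: enter (5,1), '.' pass, move up to (4,1)
Step 3: enter (4,1), '.' pass, move up to (3,1)
Step 4: enter (3,1), '.' pass, move up to (2,1)
Step 5: enter (2,1), '.' pass, move up to (1,1)
Step 6: enter (1,1), '.' pass, move up to (0,1)
Step 7: enter (0,1), '.' pass, move up to (-1,1)
Step 8: at (-1,1) — EXIT via top edge, pos 1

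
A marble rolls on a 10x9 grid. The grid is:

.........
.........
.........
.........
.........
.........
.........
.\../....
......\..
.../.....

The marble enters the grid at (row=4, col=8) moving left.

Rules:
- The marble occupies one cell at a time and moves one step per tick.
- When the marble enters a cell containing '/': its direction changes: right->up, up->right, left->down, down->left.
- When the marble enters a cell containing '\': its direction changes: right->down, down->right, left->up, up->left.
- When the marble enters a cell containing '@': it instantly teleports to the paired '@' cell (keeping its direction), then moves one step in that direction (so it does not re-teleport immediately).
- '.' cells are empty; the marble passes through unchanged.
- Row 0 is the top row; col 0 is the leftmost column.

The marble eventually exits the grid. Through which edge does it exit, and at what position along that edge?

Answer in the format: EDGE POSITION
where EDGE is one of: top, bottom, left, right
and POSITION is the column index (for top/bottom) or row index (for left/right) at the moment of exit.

Step 1: enter (4,8), '.' pass, move left to (4,7)
Step 2: enter (4,7), '.' pass, move left to (4,6)
Step 3: enter (4,6), '.' pass, move left to (4,5)
Step 4: enter (4,5), '.' pass, move left to (4,4)
Step 5: enter (4,4), '.' pass, move left to (4,3)
Step 6: enter (4,3), '.' pass, move left to (4,2)
Step 7: enter (4,2), '.' pass, move left to (4,1)
Step 8: enter (4,1), '.' pass, move left to (4,0)
Step 9: enter (4,0), '.' pass, move left to (4,-1)
Step 10: at (4,-1) — EXIT via left edge, pos 4

Answer: left 4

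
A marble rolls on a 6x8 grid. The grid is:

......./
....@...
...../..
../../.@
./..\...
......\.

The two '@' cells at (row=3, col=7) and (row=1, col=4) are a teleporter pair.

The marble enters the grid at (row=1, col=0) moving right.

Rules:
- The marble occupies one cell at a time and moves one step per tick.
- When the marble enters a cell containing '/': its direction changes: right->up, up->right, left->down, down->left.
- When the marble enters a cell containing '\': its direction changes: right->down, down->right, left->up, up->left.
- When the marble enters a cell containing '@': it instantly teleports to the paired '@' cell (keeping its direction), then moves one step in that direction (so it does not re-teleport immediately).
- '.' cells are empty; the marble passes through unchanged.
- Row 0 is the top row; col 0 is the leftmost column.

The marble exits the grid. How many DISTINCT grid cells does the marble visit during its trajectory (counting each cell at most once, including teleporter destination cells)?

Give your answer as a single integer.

Step 1: enter (1,0), '.' pass, move right to (1,1)
Step 2: enter (1,1), '.' pass, move right to (1,2)
Step 3: enter (1,2), '.' pass, move right to (1,3)
Step 4: enter (1,3), '.' pass, move right to (1,4)
Step 5: enter (1,4), '@' teleport (1,4)->(3,7), also enter (3,7), move right to (3,8)
Step 6: at (3,8) — EXIT via right edge, pos 3
Distinct cells visited: 6 (path length 6)

Answer: 6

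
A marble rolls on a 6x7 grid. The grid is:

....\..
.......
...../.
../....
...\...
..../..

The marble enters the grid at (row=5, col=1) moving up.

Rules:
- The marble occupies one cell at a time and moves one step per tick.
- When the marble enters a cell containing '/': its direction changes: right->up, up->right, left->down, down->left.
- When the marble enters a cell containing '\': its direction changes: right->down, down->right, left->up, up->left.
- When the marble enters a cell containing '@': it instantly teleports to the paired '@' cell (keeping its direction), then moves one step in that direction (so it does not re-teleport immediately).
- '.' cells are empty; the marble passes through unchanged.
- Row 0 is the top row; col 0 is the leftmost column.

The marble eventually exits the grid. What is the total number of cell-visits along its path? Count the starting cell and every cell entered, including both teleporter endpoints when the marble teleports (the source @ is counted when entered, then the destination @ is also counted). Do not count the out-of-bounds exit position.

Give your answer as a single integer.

Step 1: enter (5,1), '.' pass, move up to (4,1)
Step 2: enter (4,1), '.' pass, move up to (3,1)
Step 3: enter (3,1), '.' pass, move up to (2,1)
Step 4: enter (2,1), '.' pass, move up to (1,1)
Step 5: enter (1,1), '.' pass, move up to (0,1)
Step 6: enter (0,1), '.' pass, move up to (-1,1)
Step 7: at (-1,1) — EXIT via top edge, pos 1
Path length (cell visits): 6

Answer: 6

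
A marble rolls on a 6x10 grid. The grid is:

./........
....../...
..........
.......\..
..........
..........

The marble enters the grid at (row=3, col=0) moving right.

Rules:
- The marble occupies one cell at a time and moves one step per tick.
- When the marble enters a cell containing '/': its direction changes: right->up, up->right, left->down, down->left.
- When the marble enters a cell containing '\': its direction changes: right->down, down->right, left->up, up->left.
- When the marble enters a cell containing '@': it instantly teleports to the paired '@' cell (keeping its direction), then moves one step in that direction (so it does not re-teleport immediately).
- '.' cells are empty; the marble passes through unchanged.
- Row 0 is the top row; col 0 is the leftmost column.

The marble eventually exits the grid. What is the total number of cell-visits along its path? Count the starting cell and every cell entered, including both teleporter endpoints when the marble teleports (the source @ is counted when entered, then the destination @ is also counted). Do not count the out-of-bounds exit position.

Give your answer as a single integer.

Answer: 10

Derivation:
Step 1: enter (3,0), '.' pass, move right to (3,1)
Step 2: enter (3,1), '.' pass, move right to (3,2)
Step 3: enter (3,2), '.' pass, move right to (3,3)
Step 4: enter (3,3), '.' pass, move right to (3,4)
Step 5: enter (3,4), '.' pass, move right to (3,5)
Step 6: enter (3,5), '.' pass, move right to (3,6)
Step 7: enter (3,6), '.' pass, move right to (3,7)
Step 8: enter (3,7), '\' deflects right->down, move down to (4,7)
Step 9: enter (4,7), '.' pass, move down to (5,7)
Step 10: enter (5,7), '.' pass, move down to (6,7)
Step 11: at (6,7) — EXIT via bottom edge, pos 7
Path length (cell visits): 10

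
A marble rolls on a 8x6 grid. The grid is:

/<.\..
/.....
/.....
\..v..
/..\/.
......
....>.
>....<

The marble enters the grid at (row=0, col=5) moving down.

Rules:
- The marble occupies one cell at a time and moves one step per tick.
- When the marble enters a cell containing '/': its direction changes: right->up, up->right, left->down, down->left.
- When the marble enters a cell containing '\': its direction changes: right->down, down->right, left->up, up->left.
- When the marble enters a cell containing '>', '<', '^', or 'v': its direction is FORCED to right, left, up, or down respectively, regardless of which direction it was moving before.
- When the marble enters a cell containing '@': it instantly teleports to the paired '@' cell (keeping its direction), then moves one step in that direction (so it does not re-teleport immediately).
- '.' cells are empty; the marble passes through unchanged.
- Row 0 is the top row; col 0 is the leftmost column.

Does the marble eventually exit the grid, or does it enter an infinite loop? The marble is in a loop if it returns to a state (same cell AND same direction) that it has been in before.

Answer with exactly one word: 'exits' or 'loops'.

Answer: loops

Derivation:
Step 1: enter (0,5), '.' pass, move down to (1,5)
Step 2: enter (1,5), '.' pass, move down to (2,5)
Step 3: enter (2,5), '.' pass, move down to (3,5)
Step 4: enter (3,5), '.' pass, move down to (4,5)
Step 5: enter (4,5), '.' pass, move down to (5,5)
Step 6: enter (5,5), '.' pass, move down to (6,5)
Step 7: enter (6,5), '.' pass, move down to (7,5)
Step 8: enter (7,5), '<' forces down->left, move left to (7,4)
Step 9: enter (7,4), '.' pass, move left to (7,3)
Step 10: enter (7,3), '.' pass, move left to (7,2)
Step 11: enter (7,2), '.' pass, move left to (7,1)
Step 12: enter (7,1), '.' pass, move left to (7,0)
Step 13: enter (7,0), '>' forces left->right, move right to (7,1)
Step 14: enter (7,1), '.' pass, move right to (7,2)
Step 15: enter (7,2), '.' pass, move right to (7,3)
Step 16: enter (7,3), '.' pass, move right to (7,4)
Step 17: enter (7,4), '.' pass, move right to (7,5)
Step 18: enter (7,5), '<' forces right->left, move left to (7,4)
Step 19: at (7,4) dir=left — LOOP DETECTED (seen before)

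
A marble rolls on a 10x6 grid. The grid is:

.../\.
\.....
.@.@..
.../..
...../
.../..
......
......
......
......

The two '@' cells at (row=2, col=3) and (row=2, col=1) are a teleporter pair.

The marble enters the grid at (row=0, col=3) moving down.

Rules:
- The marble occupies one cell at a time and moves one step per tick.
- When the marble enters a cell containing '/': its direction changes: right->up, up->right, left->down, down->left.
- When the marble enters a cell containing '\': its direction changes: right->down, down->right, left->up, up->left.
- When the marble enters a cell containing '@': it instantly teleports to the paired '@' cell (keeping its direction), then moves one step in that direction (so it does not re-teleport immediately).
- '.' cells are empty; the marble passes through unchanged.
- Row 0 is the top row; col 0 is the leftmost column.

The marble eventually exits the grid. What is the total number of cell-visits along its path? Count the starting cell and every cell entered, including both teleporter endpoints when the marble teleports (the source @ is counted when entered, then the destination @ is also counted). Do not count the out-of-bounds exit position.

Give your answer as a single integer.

Answer: 4

Derivation:
Step 1: enter (0,3), '/' deflects down->left, move left to (0,2)
Step 2: enter (0,2), '.' pass, move left to (0,1)
Step 3: enter (0,1), '.' pass, move left to (0,0)
Step 4: enter (0,0), '.' pass, move left to (0,-1)
Step 5: at (0,-1) — EXIT via left edge, pos 0
Path length (cell visits): 4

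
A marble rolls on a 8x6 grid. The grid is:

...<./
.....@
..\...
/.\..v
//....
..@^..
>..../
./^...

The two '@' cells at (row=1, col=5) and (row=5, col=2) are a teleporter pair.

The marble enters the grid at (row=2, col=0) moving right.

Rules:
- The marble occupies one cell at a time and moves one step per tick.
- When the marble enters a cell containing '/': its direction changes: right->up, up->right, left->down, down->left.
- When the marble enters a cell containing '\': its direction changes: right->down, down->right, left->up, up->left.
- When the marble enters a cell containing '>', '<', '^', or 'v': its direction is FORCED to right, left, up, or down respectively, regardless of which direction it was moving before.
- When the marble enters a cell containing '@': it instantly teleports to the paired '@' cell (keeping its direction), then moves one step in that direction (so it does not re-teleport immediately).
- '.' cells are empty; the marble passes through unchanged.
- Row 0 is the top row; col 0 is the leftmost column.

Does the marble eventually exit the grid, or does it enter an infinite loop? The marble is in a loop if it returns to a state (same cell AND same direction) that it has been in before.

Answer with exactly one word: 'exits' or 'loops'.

Step 1: enter (2,0), '.' pass, move right to (2,1)
Step 2: enter (2,1), '.' pass, move right to (2,2)
Step 3: enter (2,2), '\' deflects right->down, move down to (3,2)
Step 4: enter (3,2), '\' deflects down->right, move right to (3,3)
Step 5: enter (3,3), '.' pass, move right to (3,4)
Step 6: enter (3,4), '.' pass, move right to (3,5)
Step 7: enter (3,5), 'v' forces right->down, move down to (4,5)
Step 8: enter (4,5), '.' pass, move down to (5,5)
Step 9: enter (5,5), '.' pass, move down to (6,5)
Step 10: enter (6,5), '/' deflects down->left, move left to (6,4)
Step 11: enter (6,4), '.' pass, move left to (6,3)
Step 12: enter (6,3), '.' pass, move left to (6,2)
Step 13: enter (6,2), '.' pass, move left to (6,1)
Step 14: enter (6,1), '.' pass, move left to (6,0)
Step 15: enter (6,0), '>' forces left->right, move right to (6,1)
Step 16: enter (6,1), '.' pass, move right to (6,2)
Step 17: enter (6,2), '.' pass, move right to (6,3)
Step 18: enter (6,3), '.' pass, move right to (6,4)
Step 19: enter (6,4), '.' pass, move right to (6,5)
Step 20: enter (6,5), '/' deflects right->up, move up to (5,5)
Step 21: enter (5,5), '.' pass, move up to (4,5)
Step 22: enter (4,5), '.' pass, move up to (3,5)
Step 23: enter (3,5), 'v' forces up->down, move down to (4,5)
Step 24: at (4,5) dir=down — LOOP DETECTED (seen before)

Answer: loops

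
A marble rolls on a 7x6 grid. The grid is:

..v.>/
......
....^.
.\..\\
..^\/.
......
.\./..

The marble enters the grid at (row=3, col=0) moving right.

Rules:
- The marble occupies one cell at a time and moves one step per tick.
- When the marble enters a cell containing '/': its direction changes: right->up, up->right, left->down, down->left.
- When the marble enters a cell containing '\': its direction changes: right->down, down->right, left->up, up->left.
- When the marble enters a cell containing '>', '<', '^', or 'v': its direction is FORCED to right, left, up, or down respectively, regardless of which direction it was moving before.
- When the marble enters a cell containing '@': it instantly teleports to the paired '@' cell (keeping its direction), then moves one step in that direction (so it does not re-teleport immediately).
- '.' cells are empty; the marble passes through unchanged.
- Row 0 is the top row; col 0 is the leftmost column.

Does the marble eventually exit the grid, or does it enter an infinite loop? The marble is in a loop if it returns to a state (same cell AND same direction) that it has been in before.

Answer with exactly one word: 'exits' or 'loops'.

Answer: loops

Derivation:
Step 1: enter (3,0), '.' pass, move right to (3,1)
Step 2: enter (3,1), '\' deflects right->down, move down to (4,1)
Step 3: enter (4,1), '.' pass, move down to (5,1)
Step 4: enter (5,1), '.' pass, move down to (6,1)
Step 5: enter (6,1), '\' deflects down->right, move right to (6,2)
Step 6: enter (6,2), '.' pass, move right to (6,3)
Step 7: enter (6,3), '/' deflects right->up, move up to (5,3)
Step 8: enter (5,3), '.' pass, move up to (4,3)
Step 9: enter (4,3), '\' deflects up->left, move left to (4,2)
Step 10: enter (4,2), '^' forces left->up, move up to (3,2)
Step 11: enter (3,2), '.' pass, move up to (2,2)
Step 12: enter (2,2), '.' pass, move up to (1,2)
Step 13: enter (1,2), '.' pass, move up to (0,2)
Step 14: enter (0,2), 'v' forces up->down, move down to (1,2)
Step 15: enter (1,2), '.' pass, move down to (2,2)
Step 16: enter (2,2), '.' pass, move down to (3,2)
Step 17: enter (3,2), '.' pass, move down to (4,2)
Step 18: enter (4,2), '^' forces down->up, move up to (3,2)
Step 19: at (3,2) dir=up — LOOP DETECTED (seen before)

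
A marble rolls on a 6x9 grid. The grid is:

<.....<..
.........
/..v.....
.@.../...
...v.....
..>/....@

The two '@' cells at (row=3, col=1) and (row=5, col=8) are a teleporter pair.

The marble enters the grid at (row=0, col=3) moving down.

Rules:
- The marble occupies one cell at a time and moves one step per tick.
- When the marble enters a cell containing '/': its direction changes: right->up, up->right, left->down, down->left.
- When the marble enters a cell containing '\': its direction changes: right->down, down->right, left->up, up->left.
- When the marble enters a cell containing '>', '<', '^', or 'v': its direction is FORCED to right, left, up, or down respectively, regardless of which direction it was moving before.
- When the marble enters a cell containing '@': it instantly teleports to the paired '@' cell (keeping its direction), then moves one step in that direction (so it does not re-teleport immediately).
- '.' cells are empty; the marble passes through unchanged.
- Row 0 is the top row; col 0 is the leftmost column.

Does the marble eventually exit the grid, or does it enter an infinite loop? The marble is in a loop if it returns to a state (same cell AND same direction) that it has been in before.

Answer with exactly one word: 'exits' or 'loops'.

Answer: loops

Derivation:
Step 1: enter (0,3), '.' pass, move down to (1,3)
Step 2: enter (1,3), '.' pass, move down to (2,3)
Step 3: enter (2,3), 'v' forces down->down, move down to (3,3)
Step 4: enter (3,3), '.' pass, move down to (4,3)
Step 5: enter (4,3), 'v' forces down->down, move down to (5,3)
Step 6: enter (5,3), '/' deflects down->left, move left to (5,2)
Step 7: enter (5,2), '>' forces left->right, move right to (5,3)
Step 8: enter (5,3), '/' deflects right->up, move up to (4,3)
Step 9: enter (4,3), 'v' forces up->down, move down to (5,3)
Step 10: at (5,3) dir=down — LOOP DETECTED (seen before)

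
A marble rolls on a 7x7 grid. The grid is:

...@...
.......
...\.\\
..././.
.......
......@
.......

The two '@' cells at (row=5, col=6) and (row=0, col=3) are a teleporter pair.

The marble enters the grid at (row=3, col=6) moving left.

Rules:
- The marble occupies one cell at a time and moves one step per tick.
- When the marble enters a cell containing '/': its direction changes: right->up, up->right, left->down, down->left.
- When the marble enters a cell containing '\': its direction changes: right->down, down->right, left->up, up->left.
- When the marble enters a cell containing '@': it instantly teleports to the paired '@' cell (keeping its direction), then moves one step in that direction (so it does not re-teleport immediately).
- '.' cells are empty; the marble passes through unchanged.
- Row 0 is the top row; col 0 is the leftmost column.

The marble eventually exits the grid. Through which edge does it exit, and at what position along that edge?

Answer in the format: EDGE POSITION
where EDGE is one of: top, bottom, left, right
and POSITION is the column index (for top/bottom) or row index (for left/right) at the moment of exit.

Answer: bottom 5

Derivation:
Step 1: enter (3,6), '.' pass, move left to (3,5)
Step 2: enter (3,5), '/' deflects left->down, move down to (4,5)
Step 3: enter (4,5), '.' pass, move down to (5,5)
Step 4: enter (5,5), '.' pass, move down to (6,5)
Step 5: enter (6,5), '.' pass, move down to (7,5)
Step 6: at (7,5) — EXIT via bottom edge, pos 5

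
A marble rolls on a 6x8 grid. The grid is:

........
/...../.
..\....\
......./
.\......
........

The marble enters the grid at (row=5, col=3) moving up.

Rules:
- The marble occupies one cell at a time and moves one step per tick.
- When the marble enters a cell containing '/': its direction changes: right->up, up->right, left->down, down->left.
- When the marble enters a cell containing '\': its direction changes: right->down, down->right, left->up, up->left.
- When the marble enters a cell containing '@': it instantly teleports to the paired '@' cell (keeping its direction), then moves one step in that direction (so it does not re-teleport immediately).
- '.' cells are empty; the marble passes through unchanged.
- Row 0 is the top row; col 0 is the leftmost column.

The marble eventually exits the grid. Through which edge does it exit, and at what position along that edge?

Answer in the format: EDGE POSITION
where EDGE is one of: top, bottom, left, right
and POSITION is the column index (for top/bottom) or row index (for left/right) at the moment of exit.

Answer: top 3

Derivation:
Step 1: enter (5,3), '.' pass, move up to (4,3)
Step 2: enter (4,3), '.' pass, move up to (3,3)
Step 3: enter (3,3), '.' pass, move up to (2,3)
Step 4: enter (2,3), '.' pass, move up to (1,3)
Step 5: enter (1,3), '.' pass, move up to (0,3)
Step 6: enter (0,3), '.' pass, move up to (-1,3)
Step 7: at (-1,3) — EXIT via top edge, pos 3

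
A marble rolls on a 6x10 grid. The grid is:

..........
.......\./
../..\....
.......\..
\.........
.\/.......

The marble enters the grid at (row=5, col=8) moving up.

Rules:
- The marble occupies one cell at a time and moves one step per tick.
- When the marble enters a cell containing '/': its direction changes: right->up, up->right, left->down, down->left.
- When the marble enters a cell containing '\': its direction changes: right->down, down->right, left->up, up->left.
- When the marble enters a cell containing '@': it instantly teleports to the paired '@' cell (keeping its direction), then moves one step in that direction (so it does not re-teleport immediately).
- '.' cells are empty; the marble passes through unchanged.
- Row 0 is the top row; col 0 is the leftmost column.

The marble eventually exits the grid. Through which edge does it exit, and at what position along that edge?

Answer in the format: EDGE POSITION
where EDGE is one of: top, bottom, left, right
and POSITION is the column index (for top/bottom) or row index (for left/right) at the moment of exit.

Answer: top 8

Derivation:
Step 1: enter (5,8), '.' pass, move up to (4,8)
Step 2: enter (4,8), '.' pass, move up to (3,8)
Step 3: enter (3,8), '.' pass, move up to (2,8)
Step 4: enter (2,8), '.' pass, move up to (1,8)
Step 5: enter (1,8), '.' pass, move up to (0,8)
Step 6: enter (0,8), '.' pass, move up to (-1,8)
Step 7: at (-1,8) — EXIT via top edge, pos 8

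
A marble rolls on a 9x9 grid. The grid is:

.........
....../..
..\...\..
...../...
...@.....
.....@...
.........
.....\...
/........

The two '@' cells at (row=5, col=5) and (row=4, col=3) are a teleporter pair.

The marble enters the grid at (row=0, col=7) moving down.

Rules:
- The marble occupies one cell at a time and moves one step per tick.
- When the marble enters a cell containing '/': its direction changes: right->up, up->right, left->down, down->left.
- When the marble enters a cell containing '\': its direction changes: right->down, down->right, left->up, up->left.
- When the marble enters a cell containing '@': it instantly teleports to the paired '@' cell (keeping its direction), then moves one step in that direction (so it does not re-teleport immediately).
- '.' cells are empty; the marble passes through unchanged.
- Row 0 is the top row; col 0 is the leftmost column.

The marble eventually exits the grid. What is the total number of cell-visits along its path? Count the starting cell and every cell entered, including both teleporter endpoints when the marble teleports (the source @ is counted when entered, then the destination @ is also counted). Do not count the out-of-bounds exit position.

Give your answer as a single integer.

Answer: 9

Derivation:
Step 1: enter (0,7), '.' pass, move down to (1,7)
Step 2: enter (1,7), '.' pass, move down to (2,7)
Step 3: enter (2,7), '.' pass, move down to (3,7)
Step 4: enter (3,7), '.' pass, move down to (4,7)
Step 5: enter (4,7), '.' pass, move down to (5,7)
Step 6: enter (5,7), '.' pass, move down to (6,7)
Step 7: enter (6,7), '.' pass, move down to (7,7)
Step 8: enter (7,7), '.' pass, move down to (8,7)
Step 9: enter (8,7), '.' pass, move down to (9,7)
Step 10: at (9,7) — EXIT via bottom edge, pos 7
Path length (cell visits): 9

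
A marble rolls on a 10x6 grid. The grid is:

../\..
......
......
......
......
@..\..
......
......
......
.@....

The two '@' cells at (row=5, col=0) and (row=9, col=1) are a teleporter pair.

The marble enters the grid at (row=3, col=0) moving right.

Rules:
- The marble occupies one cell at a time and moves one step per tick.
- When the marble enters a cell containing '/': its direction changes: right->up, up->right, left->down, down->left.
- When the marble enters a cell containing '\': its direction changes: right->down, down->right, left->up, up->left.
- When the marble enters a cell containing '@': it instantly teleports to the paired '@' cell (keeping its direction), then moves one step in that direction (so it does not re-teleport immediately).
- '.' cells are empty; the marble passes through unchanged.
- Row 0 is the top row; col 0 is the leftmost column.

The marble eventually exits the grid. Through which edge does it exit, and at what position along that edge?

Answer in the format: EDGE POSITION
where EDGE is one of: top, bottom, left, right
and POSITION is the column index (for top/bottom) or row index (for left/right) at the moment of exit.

Step 1: enter (3,0), '.' pass, move right to (3,1)
Step 2: enter (3,1), '.' pass, move right to (3,2)
Step 3: enter (3,2), '.' pass, move right to (3,3)
Step 4: enter (3,3), '.' pass, move right to (3,4)
Step 5: enter (3,4), '.' pass, move right to (3,5)
Step 6: enter (3,5), '.' pass, move right to (3,6)
Step 7: at (3,6) — EXIT via right edge, pos 3

Answer: right 3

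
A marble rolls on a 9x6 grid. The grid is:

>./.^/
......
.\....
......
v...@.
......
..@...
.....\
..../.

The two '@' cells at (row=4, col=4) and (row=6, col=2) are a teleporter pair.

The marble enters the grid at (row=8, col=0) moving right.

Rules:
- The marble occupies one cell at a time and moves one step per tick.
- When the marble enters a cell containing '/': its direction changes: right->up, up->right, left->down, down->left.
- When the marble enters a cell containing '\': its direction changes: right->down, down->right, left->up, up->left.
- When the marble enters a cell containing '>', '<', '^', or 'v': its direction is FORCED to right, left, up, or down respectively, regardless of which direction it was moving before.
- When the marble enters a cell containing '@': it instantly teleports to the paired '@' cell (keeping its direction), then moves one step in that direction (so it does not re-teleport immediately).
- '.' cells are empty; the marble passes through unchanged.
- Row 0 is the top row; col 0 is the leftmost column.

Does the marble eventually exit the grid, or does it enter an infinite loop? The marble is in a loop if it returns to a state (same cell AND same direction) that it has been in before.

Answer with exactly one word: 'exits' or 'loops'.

Answer: exits

Derivation:
Step 1: enter (8,0), '.' pass, move right to (8,1)
Step 2: enter (8,1), '.' pass, move right to (8,2)
Step 3: enter (8,2), '.' pass, move right to (8,3)
Step 4: enter (8,3), '.' pass, move right to (8,4)
Step 5: enter (8,4), '/' deflects right->up, move up to (7,4)
Step 6: enter (7,4), '.' pass, move up to (6,4)
Step 7: enter (6,4), '.' pass, move up to (5,4)
Step 8: enter (5,4), '.' pass, move up to (4,4)
Step 9: enter (4,4), '@' teleport (4,4)->(6,2), also enter (6,2), move up to (5,2)
Step 10: enter (5,2), '.' pass, move up to (4,2)
Step 11: enter (4,2), '.' pass, move up to (3,2)
Step 12: enter (3,2), '.' pass, move up to (2,2)
Step 13: enter (2,2), '.' pass, move up to (1,2)
Step 14: enter (1,2), '.' pass, move up to (0,2)
Step 15: enter (0,2), '/' deflects up->right, move right to (0,3)
Step 16: enter (0,3), '.' pass, move right to (0,4)
Step 17: enter (0,4), '^' forces right->up, move up to (-1,4)
Step 18: at (-1,4) — EXIT via top edge, pos 4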